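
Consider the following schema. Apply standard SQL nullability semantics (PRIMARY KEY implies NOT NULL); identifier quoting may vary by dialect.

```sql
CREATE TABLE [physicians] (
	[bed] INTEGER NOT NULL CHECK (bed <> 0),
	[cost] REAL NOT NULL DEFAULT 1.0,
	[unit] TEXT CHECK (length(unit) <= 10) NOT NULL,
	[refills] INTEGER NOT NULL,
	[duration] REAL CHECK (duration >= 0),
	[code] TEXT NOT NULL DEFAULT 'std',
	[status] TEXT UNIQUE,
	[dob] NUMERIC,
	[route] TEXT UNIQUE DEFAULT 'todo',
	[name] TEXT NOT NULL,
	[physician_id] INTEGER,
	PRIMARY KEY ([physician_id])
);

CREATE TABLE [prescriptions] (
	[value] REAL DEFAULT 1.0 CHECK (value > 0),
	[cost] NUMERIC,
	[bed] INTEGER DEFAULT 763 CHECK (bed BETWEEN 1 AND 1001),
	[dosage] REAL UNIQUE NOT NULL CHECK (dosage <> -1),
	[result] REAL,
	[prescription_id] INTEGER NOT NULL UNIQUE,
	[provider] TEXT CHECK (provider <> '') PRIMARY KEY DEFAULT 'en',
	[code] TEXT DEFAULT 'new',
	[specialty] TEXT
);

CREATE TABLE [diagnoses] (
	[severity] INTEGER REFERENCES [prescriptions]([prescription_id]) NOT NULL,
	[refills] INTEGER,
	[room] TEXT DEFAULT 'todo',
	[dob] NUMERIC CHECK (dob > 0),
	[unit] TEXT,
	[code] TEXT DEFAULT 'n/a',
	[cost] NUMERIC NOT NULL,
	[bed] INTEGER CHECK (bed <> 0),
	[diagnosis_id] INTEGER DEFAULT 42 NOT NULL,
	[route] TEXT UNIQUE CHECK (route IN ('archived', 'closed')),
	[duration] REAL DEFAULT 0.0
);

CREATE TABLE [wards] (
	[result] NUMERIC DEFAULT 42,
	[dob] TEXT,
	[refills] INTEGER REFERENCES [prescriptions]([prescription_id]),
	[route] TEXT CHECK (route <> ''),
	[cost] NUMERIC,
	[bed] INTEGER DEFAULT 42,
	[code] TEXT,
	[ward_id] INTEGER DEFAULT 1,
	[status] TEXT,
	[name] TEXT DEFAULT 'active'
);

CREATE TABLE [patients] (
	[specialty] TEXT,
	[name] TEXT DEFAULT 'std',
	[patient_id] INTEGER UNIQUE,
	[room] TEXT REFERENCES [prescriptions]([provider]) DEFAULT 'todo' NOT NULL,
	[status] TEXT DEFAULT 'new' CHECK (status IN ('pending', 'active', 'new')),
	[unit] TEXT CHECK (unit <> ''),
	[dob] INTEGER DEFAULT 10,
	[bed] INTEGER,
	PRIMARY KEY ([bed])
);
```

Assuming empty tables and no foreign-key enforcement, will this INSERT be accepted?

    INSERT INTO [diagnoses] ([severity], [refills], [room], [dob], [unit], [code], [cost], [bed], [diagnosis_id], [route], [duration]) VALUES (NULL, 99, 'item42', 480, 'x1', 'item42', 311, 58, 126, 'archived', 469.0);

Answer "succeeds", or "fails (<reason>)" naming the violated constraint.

severity is explicitly set to NULL, but severity is declared NOT NULL.

fails (NOT NULL on severity)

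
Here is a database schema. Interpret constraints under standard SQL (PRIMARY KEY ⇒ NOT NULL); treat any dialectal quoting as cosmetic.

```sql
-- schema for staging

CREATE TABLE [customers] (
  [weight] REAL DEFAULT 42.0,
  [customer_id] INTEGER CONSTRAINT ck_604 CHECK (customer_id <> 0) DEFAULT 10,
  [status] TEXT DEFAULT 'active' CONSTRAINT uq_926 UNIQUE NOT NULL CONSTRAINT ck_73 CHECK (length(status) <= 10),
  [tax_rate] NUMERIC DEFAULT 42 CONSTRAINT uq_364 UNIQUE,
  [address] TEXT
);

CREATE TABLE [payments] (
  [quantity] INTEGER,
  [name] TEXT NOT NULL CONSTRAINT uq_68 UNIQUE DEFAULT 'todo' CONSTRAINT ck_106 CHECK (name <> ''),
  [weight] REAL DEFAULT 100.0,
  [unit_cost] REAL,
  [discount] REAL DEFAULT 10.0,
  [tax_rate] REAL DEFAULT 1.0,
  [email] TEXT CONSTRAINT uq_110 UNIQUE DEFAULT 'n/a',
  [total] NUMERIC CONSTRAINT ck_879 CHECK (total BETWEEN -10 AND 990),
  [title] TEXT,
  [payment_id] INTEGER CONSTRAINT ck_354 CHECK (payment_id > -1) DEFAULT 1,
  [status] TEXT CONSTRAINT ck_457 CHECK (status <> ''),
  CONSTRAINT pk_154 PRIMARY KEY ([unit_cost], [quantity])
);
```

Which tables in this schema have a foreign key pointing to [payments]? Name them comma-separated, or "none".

none

No REFERENCES clause anywhere in the schema names payments.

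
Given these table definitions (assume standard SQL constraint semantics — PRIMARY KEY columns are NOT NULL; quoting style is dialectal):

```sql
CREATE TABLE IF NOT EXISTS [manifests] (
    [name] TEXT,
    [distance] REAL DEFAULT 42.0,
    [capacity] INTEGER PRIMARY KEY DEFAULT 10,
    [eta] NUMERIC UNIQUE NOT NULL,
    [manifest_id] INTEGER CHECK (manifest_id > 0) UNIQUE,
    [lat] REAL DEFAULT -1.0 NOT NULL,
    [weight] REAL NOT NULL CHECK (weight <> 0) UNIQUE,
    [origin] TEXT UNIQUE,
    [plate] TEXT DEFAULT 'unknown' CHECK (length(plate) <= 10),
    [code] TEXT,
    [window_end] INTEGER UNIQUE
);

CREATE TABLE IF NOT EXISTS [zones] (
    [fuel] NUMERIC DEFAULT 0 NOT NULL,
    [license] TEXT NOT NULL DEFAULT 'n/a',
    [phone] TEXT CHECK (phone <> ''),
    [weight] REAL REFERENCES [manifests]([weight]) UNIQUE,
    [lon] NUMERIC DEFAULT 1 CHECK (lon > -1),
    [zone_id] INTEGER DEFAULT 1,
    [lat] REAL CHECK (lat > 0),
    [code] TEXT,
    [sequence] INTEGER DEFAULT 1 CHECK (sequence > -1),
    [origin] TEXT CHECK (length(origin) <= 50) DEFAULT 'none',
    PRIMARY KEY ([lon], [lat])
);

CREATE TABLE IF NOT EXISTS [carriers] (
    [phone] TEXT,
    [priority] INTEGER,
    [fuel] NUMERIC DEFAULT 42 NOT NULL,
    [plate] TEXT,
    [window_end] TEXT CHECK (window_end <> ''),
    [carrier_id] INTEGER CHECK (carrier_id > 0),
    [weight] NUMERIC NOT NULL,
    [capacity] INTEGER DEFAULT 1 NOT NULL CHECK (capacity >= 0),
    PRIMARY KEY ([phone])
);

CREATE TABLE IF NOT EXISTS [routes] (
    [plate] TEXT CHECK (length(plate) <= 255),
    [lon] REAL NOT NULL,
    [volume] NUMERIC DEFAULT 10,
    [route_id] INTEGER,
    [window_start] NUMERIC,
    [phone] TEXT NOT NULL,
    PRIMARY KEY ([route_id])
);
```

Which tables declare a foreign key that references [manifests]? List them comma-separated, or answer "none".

- zones.weight references manifests(weight).

zones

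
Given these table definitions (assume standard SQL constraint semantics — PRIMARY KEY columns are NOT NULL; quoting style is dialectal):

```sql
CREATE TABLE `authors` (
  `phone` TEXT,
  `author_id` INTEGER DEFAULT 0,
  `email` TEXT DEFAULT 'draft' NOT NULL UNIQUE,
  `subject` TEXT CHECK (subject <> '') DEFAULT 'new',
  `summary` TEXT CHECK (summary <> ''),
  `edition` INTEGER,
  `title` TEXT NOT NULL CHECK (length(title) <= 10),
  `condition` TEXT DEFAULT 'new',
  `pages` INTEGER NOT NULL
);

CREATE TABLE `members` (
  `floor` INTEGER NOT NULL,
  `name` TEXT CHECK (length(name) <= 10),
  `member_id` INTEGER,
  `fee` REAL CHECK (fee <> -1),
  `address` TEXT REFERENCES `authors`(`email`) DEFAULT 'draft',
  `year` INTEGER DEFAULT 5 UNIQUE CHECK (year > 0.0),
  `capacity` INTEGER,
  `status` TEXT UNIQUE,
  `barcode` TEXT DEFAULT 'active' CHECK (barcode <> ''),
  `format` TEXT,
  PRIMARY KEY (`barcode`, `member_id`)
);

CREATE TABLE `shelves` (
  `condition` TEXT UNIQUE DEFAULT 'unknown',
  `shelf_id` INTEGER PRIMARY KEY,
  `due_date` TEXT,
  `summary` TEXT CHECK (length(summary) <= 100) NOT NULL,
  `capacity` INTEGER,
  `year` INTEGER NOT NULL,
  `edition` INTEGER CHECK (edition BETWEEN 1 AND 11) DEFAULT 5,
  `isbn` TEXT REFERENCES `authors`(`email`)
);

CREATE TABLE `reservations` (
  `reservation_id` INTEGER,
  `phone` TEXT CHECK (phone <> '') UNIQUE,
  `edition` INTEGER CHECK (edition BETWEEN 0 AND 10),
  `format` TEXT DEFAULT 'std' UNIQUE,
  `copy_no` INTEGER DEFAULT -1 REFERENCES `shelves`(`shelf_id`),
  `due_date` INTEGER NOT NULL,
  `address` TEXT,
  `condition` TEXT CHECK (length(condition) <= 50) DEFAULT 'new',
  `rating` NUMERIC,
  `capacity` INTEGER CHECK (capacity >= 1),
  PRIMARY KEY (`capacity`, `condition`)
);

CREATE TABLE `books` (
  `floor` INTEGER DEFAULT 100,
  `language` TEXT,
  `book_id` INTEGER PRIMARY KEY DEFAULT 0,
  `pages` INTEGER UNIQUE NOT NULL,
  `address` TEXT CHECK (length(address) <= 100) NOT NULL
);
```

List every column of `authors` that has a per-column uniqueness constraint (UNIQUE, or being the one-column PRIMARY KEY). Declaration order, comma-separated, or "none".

- phone: no UNIQUE or single-column PK constraint.
- author_id: no UNIQUE or single-column PK constraint.
- email: declared UNIQUE → unique.
- subject: no UNIQUE or single-column PK constraint.
- summary: no UNIQUE or single-column PK constraint.
- edition: no UNIQUE or single-column PK constraint.
- title: no UNIQUE or single-column PK constraint.
- condition: no UNIQUE or single-column PK constraint.
- pages: no UNIQUE or single-column PK constraint.

email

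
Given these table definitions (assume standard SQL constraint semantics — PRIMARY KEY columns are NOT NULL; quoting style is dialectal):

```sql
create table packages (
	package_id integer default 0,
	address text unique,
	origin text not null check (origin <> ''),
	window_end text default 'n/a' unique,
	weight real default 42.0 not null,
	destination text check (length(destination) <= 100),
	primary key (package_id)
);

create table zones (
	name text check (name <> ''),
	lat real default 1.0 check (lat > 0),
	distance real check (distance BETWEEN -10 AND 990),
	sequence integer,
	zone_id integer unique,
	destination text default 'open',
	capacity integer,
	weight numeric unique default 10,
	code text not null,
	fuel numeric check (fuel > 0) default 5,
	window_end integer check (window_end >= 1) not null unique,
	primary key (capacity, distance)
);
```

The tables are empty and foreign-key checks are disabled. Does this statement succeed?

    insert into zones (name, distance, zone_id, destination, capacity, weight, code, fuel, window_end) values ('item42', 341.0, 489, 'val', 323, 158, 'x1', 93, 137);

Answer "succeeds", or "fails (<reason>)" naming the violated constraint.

succeeds

NOT NULL columns: capacity is supplied; code is supplied; distance is supplied; window_end is supplied.
CHECK constraints: 'item42' satisfies (name <> ''); 341.0 satisfies (distance BETWEEN -10 AND 990); 93 satisfies (fuel > 0); 137 satisfies (window_end >= 1).
No constraint is violated.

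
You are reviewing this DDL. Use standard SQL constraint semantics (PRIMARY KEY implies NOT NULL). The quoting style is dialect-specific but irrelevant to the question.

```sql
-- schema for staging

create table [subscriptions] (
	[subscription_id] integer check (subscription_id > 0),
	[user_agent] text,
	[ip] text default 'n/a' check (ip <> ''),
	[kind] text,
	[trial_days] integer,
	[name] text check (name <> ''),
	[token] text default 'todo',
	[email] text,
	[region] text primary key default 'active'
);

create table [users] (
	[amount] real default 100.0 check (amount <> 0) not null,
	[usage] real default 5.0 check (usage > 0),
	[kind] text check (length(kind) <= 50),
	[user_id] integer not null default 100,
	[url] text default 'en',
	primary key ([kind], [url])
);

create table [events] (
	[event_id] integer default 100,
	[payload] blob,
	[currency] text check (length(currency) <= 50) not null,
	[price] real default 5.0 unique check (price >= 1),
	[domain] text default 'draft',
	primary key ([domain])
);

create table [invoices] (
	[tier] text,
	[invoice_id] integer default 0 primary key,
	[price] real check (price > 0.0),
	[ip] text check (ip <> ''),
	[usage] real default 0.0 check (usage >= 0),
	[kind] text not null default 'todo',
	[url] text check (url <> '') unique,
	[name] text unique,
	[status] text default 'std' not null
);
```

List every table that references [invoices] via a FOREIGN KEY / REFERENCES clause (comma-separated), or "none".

none

No REFERENCES clause anywhere in the schema names invoices.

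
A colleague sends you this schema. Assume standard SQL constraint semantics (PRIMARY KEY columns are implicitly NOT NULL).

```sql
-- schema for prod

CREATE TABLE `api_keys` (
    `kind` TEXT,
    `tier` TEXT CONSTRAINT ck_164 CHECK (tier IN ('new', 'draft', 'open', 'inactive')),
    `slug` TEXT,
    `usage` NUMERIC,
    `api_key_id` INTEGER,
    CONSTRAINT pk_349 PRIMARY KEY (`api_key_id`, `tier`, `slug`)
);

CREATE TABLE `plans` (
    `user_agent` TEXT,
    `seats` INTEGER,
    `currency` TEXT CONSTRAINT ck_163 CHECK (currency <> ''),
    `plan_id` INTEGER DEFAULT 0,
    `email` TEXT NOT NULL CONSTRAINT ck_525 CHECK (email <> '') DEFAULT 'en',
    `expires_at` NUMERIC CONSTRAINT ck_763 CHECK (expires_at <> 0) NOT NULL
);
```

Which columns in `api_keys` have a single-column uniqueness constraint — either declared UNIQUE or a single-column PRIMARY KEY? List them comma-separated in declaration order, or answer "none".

none

- kind: no UNIQUE or single-column PK constraint.
- tier: part of a composite PRIMARY KEY — only the tuple is unique, not this column on its own.
- slug: part of a composite PRIMARY KEY — only the tuple is unique, not this column on its own.
- usage: no UNIQUE or single-column PK constraint.
- api_key_id: part of a composite PRIMARY KEY — only the tuple is unique, not this column on its own.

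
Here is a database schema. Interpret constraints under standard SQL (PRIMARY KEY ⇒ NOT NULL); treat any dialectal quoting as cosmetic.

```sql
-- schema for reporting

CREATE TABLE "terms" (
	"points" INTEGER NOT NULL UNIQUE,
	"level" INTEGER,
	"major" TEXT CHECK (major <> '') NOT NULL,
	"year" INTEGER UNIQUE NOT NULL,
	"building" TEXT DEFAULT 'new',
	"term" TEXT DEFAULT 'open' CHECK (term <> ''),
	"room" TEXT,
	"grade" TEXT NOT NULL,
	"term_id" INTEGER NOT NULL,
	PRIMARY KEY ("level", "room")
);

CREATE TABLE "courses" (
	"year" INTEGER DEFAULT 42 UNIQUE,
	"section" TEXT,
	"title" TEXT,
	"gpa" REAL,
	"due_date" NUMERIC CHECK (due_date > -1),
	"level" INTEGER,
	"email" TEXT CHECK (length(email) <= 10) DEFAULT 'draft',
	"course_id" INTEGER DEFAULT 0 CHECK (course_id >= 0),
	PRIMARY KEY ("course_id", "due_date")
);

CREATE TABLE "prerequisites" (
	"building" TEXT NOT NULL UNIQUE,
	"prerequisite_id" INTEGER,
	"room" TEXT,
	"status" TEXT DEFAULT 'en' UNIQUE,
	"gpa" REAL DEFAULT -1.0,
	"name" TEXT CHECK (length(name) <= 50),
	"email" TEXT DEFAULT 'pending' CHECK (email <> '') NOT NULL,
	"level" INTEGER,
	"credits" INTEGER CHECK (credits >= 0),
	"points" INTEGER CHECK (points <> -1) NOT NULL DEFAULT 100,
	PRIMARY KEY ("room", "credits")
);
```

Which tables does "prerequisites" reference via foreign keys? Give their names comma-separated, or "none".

none

No column in prerequisites has a REFERENCES clause.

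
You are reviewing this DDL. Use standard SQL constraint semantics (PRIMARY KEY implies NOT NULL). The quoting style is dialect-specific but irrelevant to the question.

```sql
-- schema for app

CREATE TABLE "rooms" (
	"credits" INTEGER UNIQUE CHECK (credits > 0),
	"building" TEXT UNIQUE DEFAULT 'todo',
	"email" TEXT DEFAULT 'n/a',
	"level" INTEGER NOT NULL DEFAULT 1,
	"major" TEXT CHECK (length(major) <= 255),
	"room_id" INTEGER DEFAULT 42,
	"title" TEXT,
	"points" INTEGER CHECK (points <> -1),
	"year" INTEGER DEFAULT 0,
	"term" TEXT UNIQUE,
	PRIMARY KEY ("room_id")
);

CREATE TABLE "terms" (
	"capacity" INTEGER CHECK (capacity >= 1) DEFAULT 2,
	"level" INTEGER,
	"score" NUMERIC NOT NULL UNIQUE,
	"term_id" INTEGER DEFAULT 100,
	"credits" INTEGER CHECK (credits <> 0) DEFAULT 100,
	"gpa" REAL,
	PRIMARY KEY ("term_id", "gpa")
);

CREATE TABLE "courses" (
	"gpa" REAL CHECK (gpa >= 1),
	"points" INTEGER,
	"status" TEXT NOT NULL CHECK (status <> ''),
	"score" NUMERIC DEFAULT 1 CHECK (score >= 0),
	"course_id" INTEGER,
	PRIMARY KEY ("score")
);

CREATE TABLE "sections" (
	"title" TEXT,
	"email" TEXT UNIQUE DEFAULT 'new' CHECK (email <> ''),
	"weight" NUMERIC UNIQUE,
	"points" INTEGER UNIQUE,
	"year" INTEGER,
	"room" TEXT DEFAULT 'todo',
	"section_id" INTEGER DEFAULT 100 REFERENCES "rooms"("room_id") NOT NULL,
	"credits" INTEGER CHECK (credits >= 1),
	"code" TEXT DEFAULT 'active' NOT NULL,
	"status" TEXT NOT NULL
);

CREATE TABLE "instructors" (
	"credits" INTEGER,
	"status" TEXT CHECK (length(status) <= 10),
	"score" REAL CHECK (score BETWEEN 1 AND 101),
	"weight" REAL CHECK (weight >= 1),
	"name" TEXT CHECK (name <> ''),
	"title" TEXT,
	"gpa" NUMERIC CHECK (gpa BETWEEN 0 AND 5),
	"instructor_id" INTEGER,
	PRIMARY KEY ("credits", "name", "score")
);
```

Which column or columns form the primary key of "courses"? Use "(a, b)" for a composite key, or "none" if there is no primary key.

score is declared PRIMARY KEY as a table-level PRIMARY KEY clause.

score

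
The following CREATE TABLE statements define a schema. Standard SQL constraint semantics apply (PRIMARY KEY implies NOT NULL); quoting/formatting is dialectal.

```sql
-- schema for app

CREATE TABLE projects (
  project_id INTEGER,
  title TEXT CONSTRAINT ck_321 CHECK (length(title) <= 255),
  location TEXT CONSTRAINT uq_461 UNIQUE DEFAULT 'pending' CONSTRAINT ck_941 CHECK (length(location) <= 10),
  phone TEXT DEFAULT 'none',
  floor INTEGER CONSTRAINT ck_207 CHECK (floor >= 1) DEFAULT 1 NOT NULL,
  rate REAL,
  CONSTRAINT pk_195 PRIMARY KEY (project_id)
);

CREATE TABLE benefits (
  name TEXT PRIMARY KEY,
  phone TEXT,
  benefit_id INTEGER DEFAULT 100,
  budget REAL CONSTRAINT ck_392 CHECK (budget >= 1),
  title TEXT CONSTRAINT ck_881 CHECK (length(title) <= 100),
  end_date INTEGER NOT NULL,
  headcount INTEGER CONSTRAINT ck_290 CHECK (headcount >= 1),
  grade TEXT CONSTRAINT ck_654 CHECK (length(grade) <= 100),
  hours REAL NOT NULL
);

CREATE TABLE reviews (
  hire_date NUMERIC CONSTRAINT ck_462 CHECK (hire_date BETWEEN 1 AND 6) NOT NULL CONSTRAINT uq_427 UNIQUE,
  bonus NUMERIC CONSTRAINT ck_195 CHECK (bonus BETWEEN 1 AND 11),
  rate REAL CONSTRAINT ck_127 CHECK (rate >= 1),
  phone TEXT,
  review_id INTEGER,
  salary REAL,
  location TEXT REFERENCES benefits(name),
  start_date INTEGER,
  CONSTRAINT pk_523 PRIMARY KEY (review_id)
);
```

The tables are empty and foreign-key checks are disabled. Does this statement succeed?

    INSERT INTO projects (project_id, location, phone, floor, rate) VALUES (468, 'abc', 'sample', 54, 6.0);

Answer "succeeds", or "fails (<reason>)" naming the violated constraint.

succeeds

NOT NULL columns: floor is supplied; project_id is supplied.
CHECK constraints: 'abc' satisfies (length(location) <= 10); 54 satisfies (floor >= 1).
No constraint is violated.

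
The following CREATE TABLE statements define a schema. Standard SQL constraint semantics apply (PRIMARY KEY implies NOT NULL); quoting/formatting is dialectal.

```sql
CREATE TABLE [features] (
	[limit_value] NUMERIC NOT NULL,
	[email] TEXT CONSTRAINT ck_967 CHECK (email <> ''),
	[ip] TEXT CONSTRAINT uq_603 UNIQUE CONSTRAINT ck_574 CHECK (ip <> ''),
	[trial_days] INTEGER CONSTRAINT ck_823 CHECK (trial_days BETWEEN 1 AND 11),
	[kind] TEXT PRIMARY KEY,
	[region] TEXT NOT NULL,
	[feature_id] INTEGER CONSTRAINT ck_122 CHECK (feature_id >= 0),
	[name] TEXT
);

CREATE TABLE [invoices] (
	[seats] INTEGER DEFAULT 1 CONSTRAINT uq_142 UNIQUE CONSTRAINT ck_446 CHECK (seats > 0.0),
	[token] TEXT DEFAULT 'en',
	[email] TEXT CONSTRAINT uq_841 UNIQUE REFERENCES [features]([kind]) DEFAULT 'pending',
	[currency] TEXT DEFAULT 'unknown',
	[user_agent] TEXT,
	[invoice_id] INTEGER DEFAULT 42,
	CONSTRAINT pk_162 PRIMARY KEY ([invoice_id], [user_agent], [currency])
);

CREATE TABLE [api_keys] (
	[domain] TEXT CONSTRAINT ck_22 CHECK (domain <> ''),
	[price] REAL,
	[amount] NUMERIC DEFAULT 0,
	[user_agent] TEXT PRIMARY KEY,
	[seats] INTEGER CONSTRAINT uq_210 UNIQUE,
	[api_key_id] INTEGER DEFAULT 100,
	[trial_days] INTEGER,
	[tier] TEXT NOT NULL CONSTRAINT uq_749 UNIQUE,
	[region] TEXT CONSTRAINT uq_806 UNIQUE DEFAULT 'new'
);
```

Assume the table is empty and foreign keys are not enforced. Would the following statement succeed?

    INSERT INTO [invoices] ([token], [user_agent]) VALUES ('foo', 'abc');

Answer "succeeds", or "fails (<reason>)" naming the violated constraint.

NOT NULL columns: currency defaults to 'unknown'; invoice_id defaults to 42; user_agent is supplied.
No constraint is violated.

succeeds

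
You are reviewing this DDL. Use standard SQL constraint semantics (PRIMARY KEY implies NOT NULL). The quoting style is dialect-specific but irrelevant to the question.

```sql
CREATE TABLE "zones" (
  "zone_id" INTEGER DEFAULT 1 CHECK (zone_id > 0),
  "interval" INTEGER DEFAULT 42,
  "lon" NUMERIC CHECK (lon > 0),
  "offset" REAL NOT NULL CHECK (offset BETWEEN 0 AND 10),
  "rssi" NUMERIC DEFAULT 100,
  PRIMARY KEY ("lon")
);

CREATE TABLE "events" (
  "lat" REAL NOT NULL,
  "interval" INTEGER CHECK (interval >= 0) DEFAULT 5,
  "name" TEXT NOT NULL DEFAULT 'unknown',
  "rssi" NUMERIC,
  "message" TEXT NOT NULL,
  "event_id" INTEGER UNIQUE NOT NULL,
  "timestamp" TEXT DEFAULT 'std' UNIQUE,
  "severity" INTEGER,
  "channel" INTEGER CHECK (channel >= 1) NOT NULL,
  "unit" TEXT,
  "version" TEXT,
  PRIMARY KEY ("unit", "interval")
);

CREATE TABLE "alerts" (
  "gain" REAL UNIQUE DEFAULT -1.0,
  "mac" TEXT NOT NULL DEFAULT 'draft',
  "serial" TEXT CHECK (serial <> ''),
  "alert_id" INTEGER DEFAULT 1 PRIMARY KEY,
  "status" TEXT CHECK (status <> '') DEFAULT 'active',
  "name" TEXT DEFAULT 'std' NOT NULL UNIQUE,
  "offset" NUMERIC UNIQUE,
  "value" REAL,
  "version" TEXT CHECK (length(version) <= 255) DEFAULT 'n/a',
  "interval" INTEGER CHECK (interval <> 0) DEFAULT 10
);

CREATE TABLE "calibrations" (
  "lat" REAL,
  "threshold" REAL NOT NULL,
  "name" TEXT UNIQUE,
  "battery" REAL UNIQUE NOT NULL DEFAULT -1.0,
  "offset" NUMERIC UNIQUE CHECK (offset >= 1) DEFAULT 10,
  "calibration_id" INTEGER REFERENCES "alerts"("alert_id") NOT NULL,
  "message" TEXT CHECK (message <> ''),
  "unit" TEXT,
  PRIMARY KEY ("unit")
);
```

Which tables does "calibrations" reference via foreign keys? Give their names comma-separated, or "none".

- calibration_id REFERENCES alerts(alert_id).

alerts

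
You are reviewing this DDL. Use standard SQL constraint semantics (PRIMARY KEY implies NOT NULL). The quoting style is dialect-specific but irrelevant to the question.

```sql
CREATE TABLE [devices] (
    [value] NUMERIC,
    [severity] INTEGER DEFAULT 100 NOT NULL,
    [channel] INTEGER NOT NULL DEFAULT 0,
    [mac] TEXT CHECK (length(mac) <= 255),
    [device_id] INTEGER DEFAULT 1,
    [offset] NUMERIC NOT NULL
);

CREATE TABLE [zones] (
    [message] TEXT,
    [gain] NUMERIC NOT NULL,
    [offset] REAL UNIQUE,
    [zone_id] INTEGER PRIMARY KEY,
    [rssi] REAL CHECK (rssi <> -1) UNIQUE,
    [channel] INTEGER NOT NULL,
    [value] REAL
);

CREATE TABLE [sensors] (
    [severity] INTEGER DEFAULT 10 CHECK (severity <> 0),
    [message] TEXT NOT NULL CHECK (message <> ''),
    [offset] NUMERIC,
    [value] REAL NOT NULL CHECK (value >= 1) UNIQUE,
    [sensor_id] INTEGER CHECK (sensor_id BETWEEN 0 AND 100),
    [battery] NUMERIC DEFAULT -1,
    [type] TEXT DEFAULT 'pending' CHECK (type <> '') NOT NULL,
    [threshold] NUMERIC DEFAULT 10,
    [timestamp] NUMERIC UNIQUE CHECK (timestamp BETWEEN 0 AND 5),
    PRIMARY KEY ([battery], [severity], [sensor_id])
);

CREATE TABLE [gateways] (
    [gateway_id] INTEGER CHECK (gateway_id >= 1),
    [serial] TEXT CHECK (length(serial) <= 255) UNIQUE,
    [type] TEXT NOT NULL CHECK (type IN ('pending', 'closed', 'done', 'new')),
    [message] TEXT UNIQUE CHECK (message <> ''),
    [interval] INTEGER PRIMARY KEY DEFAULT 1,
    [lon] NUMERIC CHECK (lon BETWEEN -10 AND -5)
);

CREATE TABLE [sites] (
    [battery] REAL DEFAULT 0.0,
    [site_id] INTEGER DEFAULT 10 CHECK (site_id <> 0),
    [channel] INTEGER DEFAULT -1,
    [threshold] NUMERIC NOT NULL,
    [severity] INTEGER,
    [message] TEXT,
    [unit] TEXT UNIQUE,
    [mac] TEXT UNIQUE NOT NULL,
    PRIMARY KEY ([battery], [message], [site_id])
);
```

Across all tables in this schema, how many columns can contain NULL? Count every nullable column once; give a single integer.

devices: 3 nullable (value, mac, device_id — PK none and explicit NOT NULL columns excluded).
zones: 4 nullable (message, offset, rssi, value — PK (zone_id) and explicit NOT NULL columns excluded).
sensors: 3 nullable (offset, threshold, timestamp — PK (battery, severity, sensor_id) and explicit NOT NULL columns excluded).
gateways: 4 nullable (gateway_id, serial, message, lon — PK (interval) and explicit NOT NULL columns excluded).
sites: 3 nullable (channel, severity, unit — PK (battery, message, site_id) and explicit NOT NULL columns excluded).
Total: 3 + 4 + 3 + 4 + 3 = 17.

17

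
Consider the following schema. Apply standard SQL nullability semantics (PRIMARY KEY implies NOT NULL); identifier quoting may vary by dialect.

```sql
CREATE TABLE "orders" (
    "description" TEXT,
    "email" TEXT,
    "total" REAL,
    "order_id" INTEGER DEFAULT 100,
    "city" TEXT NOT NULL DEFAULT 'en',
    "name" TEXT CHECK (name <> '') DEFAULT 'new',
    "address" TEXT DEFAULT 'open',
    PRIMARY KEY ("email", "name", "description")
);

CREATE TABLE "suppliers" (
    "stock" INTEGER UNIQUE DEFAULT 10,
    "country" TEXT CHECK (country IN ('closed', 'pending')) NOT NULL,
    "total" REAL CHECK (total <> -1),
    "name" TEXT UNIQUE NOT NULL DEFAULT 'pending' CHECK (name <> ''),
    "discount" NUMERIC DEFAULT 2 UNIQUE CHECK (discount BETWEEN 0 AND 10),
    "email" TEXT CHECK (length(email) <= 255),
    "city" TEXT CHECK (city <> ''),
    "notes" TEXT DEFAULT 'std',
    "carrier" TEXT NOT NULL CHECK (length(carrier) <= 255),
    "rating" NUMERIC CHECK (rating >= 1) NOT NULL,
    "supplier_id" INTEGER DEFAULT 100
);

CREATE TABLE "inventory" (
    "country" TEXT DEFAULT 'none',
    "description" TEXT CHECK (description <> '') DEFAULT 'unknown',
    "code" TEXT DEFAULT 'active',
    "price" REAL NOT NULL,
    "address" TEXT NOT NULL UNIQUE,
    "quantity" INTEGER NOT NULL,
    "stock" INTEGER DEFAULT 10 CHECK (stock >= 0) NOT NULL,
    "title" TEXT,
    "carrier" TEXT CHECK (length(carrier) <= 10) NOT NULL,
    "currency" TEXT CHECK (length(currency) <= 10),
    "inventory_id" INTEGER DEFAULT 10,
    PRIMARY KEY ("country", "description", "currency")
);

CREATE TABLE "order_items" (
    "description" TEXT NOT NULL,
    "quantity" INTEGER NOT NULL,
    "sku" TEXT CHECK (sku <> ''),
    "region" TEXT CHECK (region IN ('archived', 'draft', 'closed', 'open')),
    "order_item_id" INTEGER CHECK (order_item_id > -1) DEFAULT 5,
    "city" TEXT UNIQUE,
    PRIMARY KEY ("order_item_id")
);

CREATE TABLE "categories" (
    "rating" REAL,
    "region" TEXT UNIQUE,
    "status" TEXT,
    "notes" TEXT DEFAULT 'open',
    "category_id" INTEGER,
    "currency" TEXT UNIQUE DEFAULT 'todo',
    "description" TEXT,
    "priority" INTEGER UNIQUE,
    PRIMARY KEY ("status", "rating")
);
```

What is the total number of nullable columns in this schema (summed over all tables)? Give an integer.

orders: 3 nullable (total, order_id, address — PK (email, name, description) and explicit NOT NULL columns excluded).
suppliers: 7 nullable (stock, total, discount, email, city, notes, supplier_id — PK none and explicit NOT NULL columns excluded).
inventory: 3 nullable (code, title, inventory_id — PK (country, description, currency) and explicit NOT NULL columns excluded).
order_items: 3 nullable (sku, region, city — PK (order_item_id) and explicit NOT NULL columns excluded).
categories: 6 nullable (region, notes, category_id, currency, description, priority — PK (status, rating) and explicit NOT NULL columns excluded).
Total: 3 + 7 + 3 + 3 + 6 = 22.

22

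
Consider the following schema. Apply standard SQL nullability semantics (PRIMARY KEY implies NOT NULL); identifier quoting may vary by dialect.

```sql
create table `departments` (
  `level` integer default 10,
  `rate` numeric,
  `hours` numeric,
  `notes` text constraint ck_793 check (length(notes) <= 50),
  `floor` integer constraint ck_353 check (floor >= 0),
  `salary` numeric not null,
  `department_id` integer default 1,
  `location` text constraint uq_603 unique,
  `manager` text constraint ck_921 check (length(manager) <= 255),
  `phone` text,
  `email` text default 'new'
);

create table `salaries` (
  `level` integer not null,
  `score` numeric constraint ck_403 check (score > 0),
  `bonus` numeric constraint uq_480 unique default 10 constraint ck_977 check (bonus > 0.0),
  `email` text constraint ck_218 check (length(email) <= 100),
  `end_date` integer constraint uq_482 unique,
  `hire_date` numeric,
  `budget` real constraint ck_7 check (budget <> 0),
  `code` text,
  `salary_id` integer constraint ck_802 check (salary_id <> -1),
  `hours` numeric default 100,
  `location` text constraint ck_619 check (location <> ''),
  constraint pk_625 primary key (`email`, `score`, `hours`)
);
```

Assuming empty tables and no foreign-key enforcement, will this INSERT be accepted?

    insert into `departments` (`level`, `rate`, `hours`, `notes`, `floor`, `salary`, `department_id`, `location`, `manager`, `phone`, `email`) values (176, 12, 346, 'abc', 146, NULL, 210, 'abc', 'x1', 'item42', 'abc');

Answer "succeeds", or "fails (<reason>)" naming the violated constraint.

salary is explicitly set to NULL, but salary is declared NOT NULL.

fails (NOT NULL on salary)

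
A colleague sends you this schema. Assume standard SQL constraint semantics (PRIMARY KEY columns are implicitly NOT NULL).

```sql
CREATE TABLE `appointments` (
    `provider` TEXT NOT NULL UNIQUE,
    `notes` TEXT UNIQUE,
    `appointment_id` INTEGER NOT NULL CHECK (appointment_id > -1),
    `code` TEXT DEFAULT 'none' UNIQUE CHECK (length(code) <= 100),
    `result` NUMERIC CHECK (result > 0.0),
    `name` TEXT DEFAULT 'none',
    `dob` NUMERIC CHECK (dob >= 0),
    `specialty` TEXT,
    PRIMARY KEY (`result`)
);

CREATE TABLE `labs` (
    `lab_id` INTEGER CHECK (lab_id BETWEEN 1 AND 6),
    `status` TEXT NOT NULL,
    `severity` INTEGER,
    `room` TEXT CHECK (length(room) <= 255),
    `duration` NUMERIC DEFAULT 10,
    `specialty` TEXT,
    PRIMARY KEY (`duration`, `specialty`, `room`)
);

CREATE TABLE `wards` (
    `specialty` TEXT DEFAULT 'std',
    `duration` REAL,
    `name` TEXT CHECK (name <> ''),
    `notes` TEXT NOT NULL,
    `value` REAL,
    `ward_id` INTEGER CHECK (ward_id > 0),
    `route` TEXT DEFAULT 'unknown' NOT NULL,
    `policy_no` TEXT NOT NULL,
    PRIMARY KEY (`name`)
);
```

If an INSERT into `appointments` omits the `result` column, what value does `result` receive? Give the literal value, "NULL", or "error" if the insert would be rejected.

result has no DEFAULT clause.
Omitting it would insert NULL, but it is part of the PRIMARY KEY, so the INSERT fails.

error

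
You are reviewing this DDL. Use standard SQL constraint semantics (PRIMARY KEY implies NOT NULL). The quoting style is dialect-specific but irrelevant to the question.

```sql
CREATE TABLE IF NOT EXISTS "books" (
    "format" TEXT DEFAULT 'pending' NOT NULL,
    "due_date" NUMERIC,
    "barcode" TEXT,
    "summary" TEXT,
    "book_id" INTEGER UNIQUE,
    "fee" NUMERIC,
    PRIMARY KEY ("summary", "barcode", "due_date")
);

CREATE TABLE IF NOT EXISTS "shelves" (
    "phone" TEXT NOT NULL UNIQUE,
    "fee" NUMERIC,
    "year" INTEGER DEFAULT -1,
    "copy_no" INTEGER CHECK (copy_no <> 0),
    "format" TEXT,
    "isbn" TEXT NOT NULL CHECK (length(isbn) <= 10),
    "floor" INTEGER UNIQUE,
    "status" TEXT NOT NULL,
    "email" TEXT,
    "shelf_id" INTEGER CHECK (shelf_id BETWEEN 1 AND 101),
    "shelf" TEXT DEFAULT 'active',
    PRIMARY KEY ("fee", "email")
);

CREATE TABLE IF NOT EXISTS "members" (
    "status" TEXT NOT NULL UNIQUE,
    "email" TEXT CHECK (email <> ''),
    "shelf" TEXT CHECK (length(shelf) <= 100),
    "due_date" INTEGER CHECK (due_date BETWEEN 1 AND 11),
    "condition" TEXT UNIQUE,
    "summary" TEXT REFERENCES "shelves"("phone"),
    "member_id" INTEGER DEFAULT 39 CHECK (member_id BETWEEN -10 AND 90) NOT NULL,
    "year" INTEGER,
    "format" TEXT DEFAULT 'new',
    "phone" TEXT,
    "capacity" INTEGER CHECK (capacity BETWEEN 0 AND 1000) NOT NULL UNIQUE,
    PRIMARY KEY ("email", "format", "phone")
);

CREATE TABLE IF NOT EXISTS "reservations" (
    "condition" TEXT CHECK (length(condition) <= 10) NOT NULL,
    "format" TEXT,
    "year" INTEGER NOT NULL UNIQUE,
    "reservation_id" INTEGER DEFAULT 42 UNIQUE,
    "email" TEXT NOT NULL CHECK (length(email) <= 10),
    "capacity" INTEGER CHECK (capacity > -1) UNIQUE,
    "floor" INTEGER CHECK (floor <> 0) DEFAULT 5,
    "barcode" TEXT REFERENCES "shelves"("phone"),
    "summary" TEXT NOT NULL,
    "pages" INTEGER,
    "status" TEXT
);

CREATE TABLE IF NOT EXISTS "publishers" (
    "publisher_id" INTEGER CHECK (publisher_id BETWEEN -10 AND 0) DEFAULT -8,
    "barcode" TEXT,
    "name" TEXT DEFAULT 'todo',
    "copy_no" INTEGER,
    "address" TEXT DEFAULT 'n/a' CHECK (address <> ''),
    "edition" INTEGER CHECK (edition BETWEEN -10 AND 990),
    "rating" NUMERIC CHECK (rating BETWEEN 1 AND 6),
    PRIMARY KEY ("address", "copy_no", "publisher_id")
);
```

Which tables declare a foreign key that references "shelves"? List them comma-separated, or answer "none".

members, reservations

- members.summary references shelves(phone).
- reservations.barcode references shelves(phone).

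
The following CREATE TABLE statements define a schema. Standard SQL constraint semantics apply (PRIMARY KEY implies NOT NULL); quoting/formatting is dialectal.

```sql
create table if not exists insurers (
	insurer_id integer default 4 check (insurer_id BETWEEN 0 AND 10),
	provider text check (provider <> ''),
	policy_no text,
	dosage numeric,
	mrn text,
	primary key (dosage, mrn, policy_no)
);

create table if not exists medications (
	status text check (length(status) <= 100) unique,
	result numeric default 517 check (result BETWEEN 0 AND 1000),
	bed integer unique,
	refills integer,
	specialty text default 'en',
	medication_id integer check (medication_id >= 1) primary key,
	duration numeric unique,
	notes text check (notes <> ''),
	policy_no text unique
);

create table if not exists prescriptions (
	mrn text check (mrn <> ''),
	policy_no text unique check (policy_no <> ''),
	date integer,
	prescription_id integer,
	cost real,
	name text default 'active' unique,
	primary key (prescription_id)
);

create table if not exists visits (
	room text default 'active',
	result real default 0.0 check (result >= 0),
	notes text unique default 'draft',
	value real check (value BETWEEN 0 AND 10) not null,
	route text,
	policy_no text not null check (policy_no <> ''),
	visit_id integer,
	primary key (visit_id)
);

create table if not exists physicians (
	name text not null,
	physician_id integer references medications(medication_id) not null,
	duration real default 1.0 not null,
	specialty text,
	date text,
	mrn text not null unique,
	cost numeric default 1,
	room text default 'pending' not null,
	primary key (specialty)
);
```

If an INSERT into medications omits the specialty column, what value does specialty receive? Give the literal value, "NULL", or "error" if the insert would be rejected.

'en'

specialty has an explicit DEFAULT 'en'.
When the column is omitted from an INSERT, that default is used.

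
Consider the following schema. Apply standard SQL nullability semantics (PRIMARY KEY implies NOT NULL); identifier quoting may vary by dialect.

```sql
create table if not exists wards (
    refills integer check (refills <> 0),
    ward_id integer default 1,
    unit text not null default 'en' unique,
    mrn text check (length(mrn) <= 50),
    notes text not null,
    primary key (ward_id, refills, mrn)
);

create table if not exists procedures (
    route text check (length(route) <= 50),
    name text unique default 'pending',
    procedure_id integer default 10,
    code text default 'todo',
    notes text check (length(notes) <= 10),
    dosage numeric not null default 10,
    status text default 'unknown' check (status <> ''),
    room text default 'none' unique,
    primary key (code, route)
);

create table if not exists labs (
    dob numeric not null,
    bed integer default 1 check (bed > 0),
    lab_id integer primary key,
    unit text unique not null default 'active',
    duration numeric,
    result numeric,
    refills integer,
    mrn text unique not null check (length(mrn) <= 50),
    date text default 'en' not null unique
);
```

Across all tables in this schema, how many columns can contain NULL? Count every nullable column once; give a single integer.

9

wards: 0 nullable (none — PK (ward_id, refills, mrn) and explicit NOT NULL columns excluded).
procedures: 5 nullable (name, procedure_id, notes, status, room — PK (code, route) and explicit NOT NULL columns excluded).
labs: 4 nullable (bed, duration, result, refills — PK (lab_id) and explicit NOT NULL columns excluded).
Total: 0 + 5 + 4 = 9.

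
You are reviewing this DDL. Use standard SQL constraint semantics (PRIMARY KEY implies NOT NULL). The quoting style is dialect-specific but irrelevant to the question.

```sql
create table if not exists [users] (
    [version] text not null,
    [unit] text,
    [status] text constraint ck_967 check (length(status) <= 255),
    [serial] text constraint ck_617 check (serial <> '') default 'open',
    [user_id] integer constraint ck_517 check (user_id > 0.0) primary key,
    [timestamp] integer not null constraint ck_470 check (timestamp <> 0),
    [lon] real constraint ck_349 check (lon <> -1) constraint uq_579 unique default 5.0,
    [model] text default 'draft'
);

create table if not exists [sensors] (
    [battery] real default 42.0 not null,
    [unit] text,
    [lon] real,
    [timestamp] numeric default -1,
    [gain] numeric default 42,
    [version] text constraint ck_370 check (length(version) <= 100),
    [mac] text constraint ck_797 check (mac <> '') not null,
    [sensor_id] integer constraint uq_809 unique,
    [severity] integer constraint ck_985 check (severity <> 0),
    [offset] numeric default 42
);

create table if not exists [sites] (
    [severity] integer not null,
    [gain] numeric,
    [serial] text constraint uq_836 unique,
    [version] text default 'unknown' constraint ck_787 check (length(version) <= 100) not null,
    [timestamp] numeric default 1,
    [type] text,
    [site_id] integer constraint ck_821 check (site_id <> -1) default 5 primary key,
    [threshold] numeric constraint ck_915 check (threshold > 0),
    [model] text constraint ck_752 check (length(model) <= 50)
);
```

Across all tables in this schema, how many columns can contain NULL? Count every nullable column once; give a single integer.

users: 5 nullable (unit, status, serial, lon, model — PK (user_id) and explicit NOT NULL columns excluded).
sensors: 8 nullable (unit, lon, timestamp, gain, version, sensor_id, severity, offset — PK none and explicit NOT NULL columns excluded).
sites: 6 nullable (gain, serial, timestamp, type, threshold, model — PK (site_id) and explicit NOT NULL columns excluded).
Total: 5 + 8 + 6 = 19.

19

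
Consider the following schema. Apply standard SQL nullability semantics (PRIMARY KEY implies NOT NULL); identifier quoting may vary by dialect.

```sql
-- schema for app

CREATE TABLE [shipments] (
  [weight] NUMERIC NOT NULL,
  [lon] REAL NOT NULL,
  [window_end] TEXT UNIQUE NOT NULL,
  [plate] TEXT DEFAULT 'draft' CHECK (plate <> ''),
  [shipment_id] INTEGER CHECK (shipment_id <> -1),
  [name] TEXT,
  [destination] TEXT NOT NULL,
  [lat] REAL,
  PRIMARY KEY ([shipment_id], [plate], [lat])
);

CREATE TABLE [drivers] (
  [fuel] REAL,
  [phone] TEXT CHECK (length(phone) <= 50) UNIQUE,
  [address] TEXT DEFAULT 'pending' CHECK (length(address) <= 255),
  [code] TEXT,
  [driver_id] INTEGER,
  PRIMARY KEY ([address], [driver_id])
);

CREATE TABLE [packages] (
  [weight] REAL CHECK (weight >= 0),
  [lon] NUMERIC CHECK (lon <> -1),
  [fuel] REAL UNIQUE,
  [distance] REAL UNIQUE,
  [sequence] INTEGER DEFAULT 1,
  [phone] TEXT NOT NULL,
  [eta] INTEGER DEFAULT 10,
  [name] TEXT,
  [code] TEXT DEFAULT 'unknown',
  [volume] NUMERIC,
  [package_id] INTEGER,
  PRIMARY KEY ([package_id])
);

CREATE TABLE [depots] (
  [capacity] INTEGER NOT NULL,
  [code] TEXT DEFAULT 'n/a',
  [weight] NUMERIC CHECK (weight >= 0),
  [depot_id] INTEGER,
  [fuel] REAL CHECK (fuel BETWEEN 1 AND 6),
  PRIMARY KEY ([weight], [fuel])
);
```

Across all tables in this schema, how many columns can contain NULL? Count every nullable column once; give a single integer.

15

shipments: 1 nullable (name — PK (shipment_id, plate, lat) and explicit NOT NULL columns excluded).
drivers: 3 nullable (fuel, phone, code — PK (address, driver_id) and explicit NOT NULL columns excluded).
packages: 9 nullable (weight, lon, fuel, distance, sequence, eta, name, code, volume — PK (package_id) and explicit NOT NULL columns excluded).
depots: 2 nullable (code, depot_id — PK (weight, fuel) and explicit NOT NULL columns excluded).
Total: 1 + 3 + 9 + 2 = 15.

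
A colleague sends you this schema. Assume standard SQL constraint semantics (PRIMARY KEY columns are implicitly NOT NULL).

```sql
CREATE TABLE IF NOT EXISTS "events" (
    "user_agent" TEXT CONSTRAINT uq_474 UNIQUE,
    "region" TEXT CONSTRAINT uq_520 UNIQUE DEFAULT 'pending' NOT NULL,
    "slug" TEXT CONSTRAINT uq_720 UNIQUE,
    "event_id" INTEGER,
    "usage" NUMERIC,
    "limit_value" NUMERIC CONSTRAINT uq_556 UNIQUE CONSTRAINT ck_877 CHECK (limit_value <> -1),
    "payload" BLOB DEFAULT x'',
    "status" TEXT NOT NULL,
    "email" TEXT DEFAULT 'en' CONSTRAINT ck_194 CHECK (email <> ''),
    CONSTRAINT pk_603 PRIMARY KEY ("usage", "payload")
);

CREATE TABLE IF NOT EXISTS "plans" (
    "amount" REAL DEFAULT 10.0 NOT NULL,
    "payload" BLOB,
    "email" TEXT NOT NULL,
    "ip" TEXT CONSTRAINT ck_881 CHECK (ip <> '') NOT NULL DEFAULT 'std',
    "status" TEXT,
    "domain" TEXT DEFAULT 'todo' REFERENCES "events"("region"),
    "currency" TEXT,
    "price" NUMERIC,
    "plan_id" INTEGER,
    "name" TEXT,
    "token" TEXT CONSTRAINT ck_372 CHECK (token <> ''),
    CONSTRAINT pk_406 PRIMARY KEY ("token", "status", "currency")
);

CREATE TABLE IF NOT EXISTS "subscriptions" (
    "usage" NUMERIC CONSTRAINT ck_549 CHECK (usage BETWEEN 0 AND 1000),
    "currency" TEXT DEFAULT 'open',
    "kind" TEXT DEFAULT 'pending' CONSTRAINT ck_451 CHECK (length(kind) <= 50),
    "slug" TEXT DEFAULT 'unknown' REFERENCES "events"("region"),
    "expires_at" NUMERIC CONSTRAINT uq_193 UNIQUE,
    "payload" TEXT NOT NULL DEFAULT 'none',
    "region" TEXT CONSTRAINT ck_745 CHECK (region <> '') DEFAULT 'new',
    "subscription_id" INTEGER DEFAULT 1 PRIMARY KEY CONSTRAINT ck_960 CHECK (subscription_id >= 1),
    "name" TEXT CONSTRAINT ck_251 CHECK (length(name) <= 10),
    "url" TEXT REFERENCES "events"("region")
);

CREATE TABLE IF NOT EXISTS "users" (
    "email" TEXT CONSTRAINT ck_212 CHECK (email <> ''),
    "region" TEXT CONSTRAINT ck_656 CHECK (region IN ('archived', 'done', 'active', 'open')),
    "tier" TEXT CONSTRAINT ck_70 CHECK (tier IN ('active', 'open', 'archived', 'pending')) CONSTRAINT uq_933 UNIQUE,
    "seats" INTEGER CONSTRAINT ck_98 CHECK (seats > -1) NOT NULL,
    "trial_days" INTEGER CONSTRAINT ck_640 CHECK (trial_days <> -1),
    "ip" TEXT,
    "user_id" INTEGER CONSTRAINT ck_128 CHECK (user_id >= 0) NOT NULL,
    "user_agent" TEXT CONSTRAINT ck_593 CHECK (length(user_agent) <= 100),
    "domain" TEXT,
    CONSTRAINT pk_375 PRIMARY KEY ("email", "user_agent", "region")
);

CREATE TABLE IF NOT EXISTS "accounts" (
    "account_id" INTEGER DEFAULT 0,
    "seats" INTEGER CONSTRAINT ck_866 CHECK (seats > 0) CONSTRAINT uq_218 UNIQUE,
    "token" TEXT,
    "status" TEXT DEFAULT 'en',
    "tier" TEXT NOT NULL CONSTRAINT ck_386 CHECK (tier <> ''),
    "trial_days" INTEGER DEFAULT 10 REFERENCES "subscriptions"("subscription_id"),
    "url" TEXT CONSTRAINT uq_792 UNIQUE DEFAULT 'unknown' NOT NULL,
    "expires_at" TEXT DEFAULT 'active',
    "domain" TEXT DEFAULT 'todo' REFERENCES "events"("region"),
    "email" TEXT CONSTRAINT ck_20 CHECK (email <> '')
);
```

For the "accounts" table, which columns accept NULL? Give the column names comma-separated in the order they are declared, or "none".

account_id, seats, token, status, trial_days, expires_at, domain, email

- account_id: DEFAULT only fills an omitted column; an explicit NULL is still allowed → nullable.
- seats: CHECK does not forbid NULL (a CHECK constraint passes when its expression is NULL) → nullable.
- token: no NOT NULL constraint applies → nullable.
- status: DEFAULT only fills an omitted column; an explicit NULL is still allowed → nullable.
- tier: declared NOT NULL → not nullable.
- trial_days: a foreign key column may be NULL unless separately constrained → nullable.
- url: declared NOT NULL → not nullable.
- expires_at: DEFAULT only fills an omitted column; an explicit NULL is still allowed → nullable.
- domain: a foreign key column may be NULL unless separately constrained → nullable.
- email: CHECK does not forbid NULL (a CHECK constraint passes when its expression is NULL) → nullable.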